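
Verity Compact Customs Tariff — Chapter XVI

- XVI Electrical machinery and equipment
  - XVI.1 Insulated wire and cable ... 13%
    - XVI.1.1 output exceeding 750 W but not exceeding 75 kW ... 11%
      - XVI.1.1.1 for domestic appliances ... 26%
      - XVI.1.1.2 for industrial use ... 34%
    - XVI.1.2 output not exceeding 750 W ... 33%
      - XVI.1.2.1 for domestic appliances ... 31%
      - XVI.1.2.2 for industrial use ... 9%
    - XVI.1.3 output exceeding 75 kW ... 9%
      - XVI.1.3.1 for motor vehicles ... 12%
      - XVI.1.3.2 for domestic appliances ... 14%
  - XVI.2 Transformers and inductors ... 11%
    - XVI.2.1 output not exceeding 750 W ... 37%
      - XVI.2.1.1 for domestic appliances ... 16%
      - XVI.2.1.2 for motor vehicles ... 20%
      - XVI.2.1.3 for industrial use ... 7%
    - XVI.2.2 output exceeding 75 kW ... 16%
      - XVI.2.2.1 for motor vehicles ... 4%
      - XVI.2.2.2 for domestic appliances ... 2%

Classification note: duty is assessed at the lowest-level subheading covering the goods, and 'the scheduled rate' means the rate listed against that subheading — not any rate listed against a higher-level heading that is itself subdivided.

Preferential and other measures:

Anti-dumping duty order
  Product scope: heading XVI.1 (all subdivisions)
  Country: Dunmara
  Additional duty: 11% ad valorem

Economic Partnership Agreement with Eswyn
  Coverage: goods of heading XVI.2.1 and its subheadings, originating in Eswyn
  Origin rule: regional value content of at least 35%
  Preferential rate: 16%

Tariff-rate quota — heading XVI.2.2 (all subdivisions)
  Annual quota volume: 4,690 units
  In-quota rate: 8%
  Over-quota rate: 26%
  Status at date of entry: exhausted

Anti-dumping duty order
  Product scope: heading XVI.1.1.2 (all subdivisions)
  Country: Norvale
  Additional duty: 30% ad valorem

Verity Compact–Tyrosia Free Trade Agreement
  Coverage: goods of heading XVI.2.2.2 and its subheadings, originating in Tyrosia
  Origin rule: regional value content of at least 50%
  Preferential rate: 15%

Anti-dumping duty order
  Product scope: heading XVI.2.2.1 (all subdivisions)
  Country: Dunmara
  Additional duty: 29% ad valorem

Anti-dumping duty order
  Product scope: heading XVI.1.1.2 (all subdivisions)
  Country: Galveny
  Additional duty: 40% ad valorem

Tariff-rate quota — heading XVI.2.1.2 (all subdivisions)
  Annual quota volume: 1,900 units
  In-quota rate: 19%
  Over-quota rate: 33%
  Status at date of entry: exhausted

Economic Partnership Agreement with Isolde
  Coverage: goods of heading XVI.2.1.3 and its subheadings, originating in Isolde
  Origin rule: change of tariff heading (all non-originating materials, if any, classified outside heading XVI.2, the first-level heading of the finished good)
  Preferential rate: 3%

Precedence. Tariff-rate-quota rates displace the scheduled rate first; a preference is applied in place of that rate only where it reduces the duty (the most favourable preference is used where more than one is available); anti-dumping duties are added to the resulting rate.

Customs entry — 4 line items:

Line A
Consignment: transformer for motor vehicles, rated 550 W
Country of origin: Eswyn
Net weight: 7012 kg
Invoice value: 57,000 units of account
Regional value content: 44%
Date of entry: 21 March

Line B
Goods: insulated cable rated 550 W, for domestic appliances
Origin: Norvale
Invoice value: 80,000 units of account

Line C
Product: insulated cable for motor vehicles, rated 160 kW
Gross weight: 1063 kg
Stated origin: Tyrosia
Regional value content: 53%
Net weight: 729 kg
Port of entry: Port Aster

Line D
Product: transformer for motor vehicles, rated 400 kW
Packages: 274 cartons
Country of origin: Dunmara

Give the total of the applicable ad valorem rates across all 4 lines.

Line A: transformer → XVI.2; rated 550 W → XVI.2.1; for motor vehicles → XVI.2.1.2. Scheduled 20%. quota on XVI.2.1.2 exhausted → over-quota 33%; Eswyn agreement on XVI.2.1: RVC ≥ 35% → 16% available; preferential 16%. → 16%.
Line B: insulated cable → XVI.1; rated 550 W → XVI.1.2; for domestic appliances → XVI.1.2.1. Scheduled 31%. No special measure applies. → 31%.
Line C: insulated cable → XVI.1; rated 160 kW → XVI.1.3; for motor vehicles → XVI.1.3.1. Scheduled 12%. Tyrosia agreement on XVI.2.2.2: XVI.1.3.1 not covered. → 12%.
Line D: transformer → XVI.2; rated 400 kW → XVI.2.2; for motor vehicles → XVI.2.2.1. Scheduled 4%. quota on XVI.2.2 exhausted → over-quota 26%; anti-dumping (Dunmara, XVI.2.2.1): +29%; total 26% + 29% = 55%. → 55%.
Sum: 16% + 31% + 12% + 55% = 114%.

114%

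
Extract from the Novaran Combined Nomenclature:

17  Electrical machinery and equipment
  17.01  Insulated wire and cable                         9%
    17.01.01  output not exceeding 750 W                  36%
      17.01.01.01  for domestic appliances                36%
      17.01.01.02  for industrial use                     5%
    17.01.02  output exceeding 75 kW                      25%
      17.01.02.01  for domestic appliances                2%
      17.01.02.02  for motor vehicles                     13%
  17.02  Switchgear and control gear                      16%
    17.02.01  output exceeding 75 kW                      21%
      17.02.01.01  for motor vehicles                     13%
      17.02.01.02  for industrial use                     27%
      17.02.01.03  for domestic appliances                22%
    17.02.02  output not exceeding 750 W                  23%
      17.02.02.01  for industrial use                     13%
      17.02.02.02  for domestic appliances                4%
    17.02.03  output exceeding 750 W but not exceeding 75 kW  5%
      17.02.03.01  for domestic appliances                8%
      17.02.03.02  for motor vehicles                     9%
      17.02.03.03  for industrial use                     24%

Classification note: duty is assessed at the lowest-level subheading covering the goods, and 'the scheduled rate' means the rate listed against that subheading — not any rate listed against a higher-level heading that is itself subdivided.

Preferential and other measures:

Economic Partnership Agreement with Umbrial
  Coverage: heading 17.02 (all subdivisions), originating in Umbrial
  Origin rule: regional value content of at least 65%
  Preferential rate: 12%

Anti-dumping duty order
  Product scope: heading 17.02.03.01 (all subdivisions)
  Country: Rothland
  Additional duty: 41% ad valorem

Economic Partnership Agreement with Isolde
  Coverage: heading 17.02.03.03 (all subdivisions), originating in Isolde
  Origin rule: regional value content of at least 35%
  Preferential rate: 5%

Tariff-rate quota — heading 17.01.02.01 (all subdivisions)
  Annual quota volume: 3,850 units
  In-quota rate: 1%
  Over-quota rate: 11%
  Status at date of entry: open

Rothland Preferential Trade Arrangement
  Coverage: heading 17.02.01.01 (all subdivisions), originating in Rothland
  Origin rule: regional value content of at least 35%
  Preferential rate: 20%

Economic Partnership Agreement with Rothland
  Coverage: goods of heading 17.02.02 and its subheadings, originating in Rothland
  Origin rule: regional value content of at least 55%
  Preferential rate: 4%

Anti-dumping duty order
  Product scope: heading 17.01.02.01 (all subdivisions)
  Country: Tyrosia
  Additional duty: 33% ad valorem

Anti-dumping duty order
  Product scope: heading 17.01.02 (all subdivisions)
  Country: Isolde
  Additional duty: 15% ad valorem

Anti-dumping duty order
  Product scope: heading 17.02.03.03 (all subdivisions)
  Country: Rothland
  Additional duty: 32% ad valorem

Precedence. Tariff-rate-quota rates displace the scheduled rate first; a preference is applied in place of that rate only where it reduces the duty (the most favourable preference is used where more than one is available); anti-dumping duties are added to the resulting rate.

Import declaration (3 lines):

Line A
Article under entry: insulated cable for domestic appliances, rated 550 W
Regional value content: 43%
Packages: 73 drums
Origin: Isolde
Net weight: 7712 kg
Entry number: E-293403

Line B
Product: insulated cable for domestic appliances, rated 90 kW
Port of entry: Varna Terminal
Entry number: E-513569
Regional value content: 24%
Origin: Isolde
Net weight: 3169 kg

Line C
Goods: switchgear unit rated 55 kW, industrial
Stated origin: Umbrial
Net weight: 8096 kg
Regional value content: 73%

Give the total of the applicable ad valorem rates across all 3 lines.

64%

Line A: insulated cable → 17.01; rated 550 W → 17.01.01; for domestic appliances → 17.01.01.01. Scheduled 36%. Isolde agreement on 17.02.03.03: 17.01.01.01 not covered. → 36%.
Line B: insulated cable → 17.01; rated 90 kW → 17.01.02; for domestic appliances → 17.01.02.01. Scheduled 2%. quota on 17.01.02.01 open → in-quota 1%; Isolde agreement on 17.02.03.03: 17.01.02.01 not covered; anti-dumping (Isolde, 17.01.02): +15%; total 1% + 15% = 16%. → 16%.
Line C: switchgear unit → 17.02; rated 55 kW → 17.02.03; industrial → 17.02.03.03. Scheduled 24%. Umbrial agreement on 17.02: RVC ≥ 65% → 12% available; preferential 12%. → 12%.
Sum: 36% + 16% + 12% = 64%.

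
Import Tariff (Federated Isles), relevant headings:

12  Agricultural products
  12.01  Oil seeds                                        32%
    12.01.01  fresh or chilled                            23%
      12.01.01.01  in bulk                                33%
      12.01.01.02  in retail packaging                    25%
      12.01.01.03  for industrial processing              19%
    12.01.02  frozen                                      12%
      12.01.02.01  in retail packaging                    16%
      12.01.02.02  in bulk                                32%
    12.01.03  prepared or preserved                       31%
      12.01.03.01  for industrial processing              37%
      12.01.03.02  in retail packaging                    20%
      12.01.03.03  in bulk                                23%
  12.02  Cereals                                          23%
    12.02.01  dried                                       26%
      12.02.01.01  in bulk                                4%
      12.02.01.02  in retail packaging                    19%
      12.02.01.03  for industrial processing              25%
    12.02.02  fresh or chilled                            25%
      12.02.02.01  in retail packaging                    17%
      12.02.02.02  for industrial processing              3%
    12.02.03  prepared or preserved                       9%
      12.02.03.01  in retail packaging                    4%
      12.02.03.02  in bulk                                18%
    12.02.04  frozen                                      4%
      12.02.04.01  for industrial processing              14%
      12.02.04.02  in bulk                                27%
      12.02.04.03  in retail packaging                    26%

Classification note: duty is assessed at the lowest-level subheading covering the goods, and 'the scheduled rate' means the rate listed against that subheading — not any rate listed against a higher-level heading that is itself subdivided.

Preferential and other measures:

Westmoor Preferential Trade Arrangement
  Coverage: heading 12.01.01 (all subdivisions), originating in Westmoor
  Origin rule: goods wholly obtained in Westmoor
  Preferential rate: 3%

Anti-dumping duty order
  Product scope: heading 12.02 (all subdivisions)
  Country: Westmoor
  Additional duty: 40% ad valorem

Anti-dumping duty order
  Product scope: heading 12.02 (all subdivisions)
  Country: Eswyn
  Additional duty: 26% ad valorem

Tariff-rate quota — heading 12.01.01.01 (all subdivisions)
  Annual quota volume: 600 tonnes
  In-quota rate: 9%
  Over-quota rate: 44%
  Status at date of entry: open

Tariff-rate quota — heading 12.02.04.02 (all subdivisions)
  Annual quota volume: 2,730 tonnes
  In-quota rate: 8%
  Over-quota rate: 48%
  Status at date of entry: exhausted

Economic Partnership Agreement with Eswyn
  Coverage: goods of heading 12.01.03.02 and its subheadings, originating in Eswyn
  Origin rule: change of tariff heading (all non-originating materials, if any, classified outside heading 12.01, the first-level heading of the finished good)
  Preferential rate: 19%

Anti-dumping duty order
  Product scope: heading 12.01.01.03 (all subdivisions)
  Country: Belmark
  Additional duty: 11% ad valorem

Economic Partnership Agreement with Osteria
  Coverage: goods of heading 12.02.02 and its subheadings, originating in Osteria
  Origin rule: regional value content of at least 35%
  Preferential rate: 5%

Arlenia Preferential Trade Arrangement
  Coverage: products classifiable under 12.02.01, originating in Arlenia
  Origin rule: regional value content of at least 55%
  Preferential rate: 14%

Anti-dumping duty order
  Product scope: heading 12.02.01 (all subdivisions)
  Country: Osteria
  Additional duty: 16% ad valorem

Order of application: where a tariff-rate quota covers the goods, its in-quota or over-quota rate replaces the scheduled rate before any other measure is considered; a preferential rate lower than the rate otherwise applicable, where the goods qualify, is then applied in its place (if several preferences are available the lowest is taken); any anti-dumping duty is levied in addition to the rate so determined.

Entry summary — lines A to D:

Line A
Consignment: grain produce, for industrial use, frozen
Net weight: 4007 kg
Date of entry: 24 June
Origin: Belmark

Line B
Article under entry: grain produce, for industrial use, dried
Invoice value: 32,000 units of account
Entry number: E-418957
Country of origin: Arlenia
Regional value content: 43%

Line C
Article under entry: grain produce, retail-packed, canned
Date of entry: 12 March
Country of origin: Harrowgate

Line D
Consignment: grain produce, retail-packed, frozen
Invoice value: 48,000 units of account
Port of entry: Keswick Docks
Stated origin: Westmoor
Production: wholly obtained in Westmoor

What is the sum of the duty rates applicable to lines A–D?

Line A: grain → 12.02; frozen → 12.02.04; for industrial use → 12.02.04.01. Scheduled 14%. No special measure applies. → 14%.
Line B: grain → 12.02; dried → 12.02.01; for industrial use → 12.02.01.03. Scheduled 25%. Arlenia agreement on 12.02.01: RVC < 55%. → 25%.
Line C: grain → 12.02; canned → 12.02.03; retail-packed → 12.02.03.01. Scheduled 4%. No special measure applies. → 4%.
Line D: grain → 12.02; frozen → 12.02.04; retail-packed → 12.02.04.03. Scheduled 26%. Westmoor agreement on 12.01.01: 12.02.04.03 not covered; anti-dumping (Westmoor, 12.02): +40%; total 26% + 40% = 66%. → 66%.
Sum: 14% + 25% + 4% + 66% = 109%.

109%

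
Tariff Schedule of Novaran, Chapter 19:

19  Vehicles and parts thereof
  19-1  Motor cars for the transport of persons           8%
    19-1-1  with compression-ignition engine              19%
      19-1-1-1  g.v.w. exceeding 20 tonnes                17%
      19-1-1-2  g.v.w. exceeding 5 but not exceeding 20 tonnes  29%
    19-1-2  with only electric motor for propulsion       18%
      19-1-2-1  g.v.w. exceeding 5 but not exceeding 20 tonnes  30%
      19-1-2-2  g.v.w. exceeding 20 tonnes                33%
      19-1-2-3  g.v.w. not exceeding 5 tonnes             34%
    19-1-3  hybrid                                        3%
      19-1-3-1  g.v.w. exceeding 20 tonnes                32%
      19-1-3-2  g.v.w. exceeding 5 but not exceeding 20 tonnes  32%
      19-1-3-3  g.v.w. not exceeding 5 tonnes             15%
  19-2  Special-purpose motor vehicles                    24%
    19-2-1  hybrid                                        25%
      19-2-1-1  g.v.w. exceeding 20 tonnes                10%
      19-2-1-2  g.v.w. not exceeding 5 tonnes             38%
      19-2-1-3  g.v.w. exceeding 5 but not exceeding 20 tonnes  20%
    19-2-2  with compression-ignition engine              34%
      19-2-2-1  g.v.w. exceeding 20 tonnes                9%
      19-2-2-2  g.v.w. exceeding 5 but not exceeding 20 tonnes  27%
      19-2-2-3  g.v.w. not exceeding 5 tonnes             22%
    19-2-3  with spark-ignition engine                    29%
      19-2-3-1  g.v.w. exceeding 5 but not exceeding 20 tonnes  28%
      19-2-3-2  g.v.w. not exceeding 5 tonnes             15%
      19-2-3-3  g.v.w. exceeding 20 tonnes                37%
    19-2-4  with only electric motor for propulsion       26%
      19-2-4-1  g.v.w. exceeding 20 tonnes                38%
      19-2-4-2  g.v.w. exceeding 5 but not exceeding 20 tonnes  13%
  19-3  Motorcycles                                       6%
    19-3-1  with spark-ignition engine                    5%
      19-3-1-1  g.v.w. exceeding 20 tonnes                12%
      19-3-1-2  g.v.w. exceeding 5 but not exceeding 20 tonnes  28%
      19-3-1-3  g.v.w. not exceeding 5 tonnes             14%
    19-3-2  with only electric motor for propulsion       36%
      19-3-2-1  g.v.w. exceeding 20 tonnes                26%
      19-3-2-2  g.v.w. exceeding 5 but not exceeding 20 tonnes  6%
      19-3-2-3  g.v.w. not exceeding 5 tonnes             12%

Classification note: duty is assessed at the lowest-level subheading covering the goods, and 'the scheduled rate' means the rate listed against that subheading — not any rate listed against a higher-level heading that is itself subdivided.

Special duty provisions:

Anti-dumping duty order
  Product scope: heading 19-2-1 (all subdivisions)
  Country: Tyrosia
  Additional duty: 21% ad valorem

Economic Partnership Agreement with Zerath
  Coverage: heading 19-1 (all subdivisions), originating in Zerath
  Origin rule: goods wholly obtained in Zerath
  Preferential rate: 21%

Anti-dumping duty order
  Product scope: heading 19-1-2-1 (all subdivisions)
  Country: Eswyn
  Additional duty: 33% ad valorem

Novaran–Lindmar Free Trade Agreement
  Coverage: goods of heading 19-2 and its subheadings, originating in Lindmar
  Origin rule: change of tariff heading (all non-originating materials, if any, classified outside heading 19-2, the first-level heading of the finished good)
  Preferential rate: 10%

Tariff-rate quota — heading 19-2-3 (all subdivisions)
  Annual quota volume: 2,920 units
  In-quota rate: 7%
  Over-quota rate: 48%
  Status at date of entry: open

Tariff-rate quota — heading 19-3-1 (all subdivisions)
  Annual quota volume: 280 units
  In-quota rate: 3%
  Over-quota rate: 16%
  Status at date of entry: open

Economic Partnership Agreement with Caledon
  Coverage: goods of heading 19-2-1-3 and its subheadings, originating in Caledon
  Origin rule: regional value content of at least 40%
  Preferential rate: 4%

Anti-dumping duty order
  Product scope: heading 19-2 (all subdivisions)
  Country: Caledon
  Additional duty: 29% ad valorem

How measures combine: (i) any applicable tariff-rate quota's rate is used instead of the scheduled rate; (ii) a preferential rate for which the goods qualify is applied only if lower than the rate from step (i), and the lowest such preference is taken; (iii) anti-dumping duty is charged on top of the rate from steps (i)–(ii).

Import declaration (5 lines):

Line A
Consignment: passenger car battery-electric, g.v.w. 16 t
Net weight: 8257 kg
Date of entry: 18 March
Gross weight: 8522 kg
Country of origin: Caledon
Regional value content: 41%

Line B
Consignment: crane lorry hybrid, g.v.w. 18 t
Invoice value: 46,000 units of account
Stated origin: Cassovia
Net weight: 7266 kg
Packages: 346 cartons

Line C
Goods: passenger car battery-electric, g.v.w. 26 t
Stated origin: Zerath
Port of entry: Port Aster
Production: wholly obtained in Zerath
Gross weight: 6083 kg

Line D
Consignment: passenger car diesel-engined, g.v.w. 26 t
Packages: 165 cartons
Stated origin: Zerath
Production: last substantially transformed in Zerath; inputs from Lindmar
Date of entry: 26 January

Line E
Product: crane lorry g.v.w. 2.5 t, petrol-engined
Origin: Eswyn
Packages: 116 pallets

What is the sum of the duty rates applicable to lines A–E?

95%

Line A: passenger car → 19-1; battery-electric → 19-1-2; g.v.w. 16 t → 19-1-2-1. Scheduled 30%. Caledon agreement on 19-2-1-3: 19-1-2-1 not covered. → 30%.
Line B: crane lorry → 19-2; hybrid → 19-2-1; g.v.w. 18 t → 19-2-1-3. Scheduled 20%. No special measure applies. → 20%.
Line C: passenger car → 19-1; battery-electric → 19-1-2; g.v.w. 26 t → 19-1-2-2. Scheduled 33%. Zerath agreement on 19-1: wholly obtained → 21% available; preferential 21%. → 21%.
Line D: passenger car → 19-1; diesel-engined → 19-1-1; g.v.w. 26 t → 19-1-1-1. Scheduled 17%. Zerath agreement on 19-1: not wholly obtained. → 17%.
Line E: crane lorry → 19-2; petrol-engined → 19-2-3; g.v.w. 2.5 t → 19-2-3-2. Scheduled 15%. quota on 19-2-3 open → in-quota 7%. → 7%.
Sum: 30% + 20% + 21% + 17% + 7% = 95%.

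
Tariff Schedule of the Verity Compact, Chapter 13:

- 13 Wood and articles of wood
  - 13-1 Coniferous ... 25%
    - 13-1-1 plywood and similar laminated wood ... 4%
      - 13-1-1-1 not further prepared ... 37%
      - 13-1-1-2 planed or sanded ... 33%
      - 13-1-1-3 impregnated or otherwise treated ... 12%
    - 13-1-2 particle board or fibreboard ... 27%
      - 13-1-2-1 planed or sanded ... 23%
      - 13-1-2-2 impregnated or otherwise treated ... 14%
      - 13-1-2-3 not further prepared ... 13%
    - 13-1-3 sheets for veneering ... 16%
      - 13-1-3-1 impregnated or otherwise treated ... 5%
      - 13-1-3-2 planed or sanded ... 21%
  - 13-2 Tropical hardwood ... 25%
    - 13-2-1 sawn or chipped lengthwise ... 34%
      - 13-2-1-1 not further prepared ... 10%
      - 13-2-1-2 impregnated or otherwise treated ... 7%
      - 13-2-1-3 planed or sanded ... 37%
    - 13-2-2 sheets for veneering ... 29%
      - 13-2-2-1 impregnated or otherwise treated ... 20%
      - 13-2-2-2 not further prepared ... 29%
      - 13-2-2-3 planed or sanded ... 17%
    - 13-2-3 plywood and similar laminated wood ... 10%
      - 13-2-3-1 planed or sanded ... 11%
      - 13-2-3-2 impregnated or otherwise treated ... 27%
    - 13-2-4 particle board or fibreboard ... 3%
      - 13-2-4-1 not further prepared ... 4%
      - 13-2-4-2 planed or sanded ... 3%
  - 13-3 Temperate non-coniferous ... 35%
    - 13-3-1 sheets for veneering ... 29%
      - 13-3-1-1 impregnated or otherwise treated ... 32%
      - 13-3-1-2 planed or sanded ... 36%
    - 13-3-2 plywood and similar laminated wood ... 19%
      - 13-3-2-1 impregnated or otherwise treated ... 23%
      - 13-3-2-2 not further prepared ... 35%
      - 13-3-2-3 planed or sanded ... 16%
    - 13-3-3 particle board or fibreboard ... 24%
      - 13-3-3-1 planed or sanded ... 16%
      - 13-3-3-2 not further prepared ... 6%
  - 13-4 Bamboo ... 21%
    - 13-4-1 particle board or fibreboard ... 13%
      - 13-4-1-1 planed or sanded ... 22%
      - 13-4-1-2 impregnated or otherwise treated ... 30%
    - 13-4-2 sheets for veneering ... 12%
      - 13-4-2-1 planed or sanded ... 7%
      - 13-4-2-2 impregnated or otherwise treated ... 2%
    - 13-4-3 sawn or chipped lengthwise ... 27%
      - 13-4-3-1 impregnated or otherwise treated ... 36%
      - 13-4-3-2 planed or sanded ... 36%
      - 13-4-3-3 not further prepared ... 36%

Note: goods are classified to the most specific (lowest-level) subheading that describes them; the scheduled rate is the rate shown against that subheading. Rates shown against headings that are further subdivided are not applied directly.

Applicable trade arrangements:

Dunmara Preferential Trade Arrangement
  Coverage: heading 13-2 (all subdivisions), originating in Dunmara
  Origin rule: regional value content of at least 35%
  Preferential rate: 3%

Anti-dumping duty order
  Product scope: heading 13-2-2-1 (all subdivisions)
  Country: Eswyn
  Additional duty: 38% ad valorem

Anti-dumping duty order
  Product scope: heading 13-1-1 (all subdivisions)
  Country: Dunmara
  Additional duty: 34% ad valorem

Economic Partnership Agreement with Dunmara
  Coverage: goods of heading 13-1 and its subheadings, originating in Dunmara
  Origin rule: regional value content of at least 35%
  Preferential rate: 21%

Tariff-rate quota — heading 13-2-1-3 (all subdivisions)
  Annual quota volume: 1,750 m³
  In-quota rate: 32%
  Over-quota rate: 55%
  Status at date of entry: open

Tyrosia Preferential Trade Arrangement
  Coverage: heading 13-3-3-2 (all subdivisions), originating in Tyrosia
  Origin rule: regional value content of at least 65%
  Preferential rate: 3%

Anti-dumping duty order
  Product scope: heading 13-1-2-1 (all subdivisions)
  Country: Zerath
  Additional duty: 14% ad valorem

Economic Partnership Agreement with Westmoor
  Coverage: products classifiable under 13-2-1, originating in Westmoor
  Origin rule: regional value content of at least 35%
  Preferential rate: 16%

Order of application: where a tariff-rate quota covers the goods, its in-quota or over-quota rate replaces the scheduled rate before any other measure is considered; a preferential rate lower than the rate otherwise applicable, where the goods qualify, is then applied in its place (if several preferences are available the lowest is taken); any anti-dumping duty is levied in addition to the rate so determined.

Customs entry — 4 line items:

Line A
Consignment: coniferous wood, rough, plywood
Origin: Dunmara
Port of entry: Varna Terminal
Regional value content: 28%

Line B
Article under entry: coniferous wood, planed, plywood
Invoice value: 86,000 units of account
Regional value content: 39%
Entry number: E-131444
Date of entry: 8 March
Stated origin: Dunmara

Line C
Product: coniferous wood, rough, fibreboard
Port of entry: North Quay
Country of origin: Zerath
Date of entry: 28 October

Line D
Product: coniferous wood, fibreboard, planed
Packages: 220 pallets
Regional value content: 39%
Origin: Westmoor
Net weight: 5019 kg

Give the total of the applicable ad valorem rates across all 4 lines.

162%

Line A: coniferous → 13-1; plywood → 13-1-1; rough → 13-1-1-1. Scheduled 37%. Dunmara agreement on 13-2: 13-1-1-1 not covered; Dunmara agreement on 13-1: RVC < 35%; anti-dumping (Dunmara, 13-1-1): +34%; total 37% + 34% = 71%. → 71%.
Line B: coniferous → 13-1; plywood → 13-1-1; planed → 13-1-1-2. Scheduled 33%. Dunmara agreement on 13-2: 13-1-1-2 not covered; Dunmara agreement on 13-1: RVC ≥ 35% → 21% available; preferential 21%; anti-dumping (Dunmara, 13-1-1): +34%; total 21% + 34% = 55%. → 55%.
Line C: coniferous → 13-1; fibreboard → 13-1-2; rough → 13-1-2-3. Scheduled 13%. No special measure applies. → 13%.
Line D: coniferous → 13-1; fibreboard → 13-1-2; planed → 13-1-2-1. Scheduled 23%. Westmoor agreement on 13-2-1: 13-1-2-1 not covered. → 23%.
Sum: 71% + 55% + 13% + 23% = 162%.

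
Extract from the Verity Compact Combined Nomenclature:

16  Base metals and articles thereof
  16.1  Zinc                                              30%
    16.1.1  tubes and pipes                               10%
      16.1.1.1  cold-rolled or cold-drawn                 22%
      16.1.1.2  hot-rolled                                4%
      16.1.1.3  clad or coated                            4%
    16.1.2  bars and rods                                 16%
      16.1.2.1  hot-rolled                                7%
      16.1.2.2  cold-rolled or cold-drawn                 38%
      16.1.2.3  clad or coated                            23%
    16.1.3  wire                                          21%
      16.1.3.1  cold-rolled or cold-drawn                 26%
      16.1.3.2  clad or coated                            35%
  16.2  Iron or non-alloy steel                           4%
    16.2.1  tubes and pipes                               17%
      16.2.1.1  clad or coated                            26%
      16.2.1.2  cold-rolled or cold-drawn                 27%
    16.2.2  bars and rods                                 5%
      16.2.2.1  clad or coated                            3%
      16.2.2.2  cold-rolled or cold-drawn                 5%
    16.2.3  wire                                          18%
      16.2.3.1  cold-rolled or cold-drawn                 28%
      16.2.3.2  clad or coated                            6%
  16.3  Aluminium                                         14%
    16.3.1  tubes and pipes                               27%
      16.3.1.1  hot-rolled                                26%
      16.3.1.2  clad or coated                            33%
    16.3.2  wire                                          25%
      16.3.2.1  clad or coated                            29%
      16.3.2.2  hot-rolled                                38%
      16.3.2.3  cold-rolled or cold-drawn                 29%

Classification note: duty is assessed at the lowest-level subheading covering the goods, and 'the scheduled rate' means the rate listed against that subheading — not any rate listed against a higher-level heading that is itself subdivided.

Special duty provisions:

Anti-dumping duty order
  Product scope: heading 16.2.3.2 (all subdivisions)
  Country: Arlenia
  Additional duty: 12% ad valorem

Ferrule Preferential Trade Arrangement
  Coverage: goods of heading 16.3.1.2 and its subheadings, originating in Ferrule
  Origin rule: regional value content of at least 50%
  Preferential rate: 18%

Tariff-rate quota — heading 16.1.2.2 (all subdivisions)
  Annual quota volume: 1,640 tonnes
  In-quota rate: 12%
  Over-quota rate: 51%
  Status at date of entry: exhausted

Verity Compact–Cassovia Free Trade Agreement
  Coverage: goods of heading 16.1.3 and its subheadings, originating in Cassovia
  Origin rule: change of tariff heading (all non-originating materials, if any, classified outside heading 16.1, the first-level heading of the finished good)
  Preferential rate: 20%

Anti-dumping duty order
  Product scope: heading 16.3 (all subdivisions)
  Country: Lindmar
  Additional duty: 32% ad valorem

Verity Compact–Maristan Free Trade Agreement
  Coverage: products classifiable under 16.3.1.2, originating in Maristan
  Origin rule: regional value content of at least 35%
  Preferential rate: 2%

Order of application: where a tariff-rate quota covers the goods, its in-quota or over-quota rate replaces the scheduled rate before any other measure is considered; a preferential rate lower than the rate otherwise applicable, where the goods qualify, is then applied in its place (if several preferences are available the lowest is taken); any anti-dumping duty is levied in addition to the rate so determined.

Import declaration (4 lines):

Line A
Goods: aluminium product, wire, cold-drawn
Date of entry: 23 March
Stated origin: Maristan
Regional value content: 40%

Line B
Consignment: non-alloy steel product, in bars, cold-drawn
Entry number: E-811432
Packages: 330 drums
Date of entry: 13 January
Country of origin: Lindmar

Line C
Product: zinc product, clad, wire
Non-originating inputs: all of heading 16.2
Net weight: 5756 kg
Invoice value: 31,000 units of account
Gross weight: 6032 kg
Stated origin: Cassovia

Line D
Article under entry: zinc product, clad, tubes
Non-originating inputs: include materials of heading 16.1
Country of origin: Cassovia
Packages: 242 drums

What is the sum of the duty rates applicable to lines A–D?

Line A: aluminium → 16.3; wire → 16.3.2; cold-drawn → 16.3.2.3. Scheduled 29%. Maristan agreement on 16.3.1.2: 16.3.2.3 not covered. → 29%.
Line B: non-alloy steel → 16.2; in bars → 16.2.2; cold-drawn → 16.2.2.2. Scheduled 5%. No special measure applies. → 5%.
Line C: zinc → 16.1; wire → 16.1.3; clad → 16.1.3.2. Scheduled 35%. Cassovia agreement on 16.1.3: CTH met → 20% available; preferential 20%. → 20%.
Line D: zinc → 16.1; tubes → 16.1.1; clad → 16.1.1.3. Scheduled 4%. Cassovia agreement on 16.1.3: 16.1.1.3 not covered. → 4%.
Sum: 29% + 5% + 20% + 4% = 58%.

58%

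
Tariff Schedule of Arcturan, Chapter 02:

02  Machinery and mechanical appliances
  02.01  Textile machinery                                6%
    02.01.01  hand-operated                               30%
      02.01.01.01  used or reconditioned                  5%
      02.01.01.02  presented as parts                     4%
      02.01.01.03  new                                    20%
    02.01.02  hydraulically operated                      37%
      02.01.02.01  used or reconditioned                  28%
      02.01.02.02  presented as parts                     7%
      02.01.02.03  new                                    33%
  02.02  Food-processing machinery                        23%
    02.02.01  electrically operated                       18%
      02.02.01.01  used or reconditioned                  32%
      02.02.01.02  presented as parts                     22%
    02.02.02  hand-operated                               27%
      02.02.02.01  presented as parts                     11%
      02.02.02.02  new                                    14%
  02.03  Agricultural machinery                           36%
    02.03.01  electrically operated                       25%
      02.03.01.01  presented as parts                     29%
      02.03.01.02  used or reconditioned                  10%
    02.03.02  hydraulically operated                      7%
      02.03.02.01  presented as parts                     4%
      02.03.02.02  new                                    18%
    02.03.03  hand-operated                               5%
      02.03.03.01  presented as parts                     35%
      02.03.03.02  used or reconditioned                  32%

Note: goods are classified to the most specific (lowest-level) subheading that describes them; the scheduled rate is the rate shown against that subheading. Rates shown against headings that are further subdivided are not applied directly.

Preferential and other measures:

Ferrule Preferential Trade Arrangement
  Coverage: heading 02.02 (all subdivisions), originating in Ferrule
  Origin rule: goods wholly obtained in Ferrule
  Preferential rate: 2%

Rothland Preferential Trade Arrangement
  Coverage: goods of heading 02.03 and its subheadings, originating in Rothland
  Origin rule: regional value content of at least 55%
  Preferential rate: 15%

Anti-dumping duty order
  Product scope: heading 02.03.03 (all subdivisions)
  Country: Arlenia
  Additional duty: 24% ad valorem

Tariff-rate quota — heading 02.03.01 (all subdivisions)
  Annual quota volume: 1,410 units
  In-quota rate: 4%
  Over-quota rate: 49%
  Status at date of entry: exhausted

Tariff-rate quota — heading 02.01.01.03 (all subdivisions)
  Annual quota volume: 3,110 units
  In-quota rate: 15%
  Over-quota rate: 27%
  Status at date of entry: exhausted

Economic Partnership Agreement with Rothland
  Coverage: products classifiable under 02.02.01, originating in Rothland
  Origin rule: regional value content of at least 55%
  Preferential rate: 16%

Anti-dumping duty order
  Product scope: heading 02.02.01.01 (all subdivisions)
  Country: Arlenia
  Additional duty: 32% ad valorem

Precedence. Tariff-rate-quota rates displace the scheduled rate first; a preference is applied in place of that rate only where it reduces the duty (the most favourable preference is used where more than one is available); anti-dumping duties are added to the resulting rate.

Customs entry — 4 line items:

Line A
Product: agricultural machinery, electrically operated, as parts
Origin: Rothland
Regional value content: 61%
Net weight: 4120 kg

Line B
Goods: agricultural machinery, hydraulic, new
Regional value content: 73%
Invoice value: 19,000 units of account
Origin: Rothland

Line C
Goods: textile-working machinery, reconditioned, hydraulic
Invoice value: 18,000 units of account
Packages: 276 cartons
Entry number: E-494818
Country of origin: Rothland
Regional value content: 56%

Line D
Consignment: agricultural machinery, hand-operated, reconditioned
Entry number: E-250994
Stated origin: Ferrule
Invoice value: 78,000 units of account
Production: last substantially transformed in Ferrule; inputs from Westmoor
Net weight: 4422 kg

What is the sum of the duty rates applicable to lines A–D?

Line A: agricultural → 02.03; electrically operated → 02.03.01; as parts → 02.03.01.01. Scheduled 29%. quota on 02.03.01 exhausted → over-quota 49%; Rothland agreement on 02.03: RVC ≥ 55% → 15% available; Rothland agreement on 02.02.01: 02.03.01.01 not covered; preferential 15%. → 15%.
Line B: agricultural → 02.03; hydraulic → 02.03.02; new → 02.03.02.02. Scheduled 18%. Rothland agreement on 02.03: RVC ≥ 55% → 15% available; Rothland agreement on 02.02.01: 02.03.02.02 not covered; preferential 15%. → 15%.
Line C: textile-working → 02.01; hydraulic → 02.01.02; reconditioned → 02.01.02.01. Scheduled 28%. Rothland agreement on 02.03: 02.01.02.01 not covered; Rothland agreement on 02.02.01: 02.01.02.01 not covered. → 28%.
Line D: agricultural → 02.03; hand-operated → 02.03.03; reconditioned → 02.03.03.02. Scheduled 32%. Ferrule agreement on 02.02: 02.03.03.02 not covered. → 32%.
Sum: 15% + 15% + 28% + 32% = 90%.

90%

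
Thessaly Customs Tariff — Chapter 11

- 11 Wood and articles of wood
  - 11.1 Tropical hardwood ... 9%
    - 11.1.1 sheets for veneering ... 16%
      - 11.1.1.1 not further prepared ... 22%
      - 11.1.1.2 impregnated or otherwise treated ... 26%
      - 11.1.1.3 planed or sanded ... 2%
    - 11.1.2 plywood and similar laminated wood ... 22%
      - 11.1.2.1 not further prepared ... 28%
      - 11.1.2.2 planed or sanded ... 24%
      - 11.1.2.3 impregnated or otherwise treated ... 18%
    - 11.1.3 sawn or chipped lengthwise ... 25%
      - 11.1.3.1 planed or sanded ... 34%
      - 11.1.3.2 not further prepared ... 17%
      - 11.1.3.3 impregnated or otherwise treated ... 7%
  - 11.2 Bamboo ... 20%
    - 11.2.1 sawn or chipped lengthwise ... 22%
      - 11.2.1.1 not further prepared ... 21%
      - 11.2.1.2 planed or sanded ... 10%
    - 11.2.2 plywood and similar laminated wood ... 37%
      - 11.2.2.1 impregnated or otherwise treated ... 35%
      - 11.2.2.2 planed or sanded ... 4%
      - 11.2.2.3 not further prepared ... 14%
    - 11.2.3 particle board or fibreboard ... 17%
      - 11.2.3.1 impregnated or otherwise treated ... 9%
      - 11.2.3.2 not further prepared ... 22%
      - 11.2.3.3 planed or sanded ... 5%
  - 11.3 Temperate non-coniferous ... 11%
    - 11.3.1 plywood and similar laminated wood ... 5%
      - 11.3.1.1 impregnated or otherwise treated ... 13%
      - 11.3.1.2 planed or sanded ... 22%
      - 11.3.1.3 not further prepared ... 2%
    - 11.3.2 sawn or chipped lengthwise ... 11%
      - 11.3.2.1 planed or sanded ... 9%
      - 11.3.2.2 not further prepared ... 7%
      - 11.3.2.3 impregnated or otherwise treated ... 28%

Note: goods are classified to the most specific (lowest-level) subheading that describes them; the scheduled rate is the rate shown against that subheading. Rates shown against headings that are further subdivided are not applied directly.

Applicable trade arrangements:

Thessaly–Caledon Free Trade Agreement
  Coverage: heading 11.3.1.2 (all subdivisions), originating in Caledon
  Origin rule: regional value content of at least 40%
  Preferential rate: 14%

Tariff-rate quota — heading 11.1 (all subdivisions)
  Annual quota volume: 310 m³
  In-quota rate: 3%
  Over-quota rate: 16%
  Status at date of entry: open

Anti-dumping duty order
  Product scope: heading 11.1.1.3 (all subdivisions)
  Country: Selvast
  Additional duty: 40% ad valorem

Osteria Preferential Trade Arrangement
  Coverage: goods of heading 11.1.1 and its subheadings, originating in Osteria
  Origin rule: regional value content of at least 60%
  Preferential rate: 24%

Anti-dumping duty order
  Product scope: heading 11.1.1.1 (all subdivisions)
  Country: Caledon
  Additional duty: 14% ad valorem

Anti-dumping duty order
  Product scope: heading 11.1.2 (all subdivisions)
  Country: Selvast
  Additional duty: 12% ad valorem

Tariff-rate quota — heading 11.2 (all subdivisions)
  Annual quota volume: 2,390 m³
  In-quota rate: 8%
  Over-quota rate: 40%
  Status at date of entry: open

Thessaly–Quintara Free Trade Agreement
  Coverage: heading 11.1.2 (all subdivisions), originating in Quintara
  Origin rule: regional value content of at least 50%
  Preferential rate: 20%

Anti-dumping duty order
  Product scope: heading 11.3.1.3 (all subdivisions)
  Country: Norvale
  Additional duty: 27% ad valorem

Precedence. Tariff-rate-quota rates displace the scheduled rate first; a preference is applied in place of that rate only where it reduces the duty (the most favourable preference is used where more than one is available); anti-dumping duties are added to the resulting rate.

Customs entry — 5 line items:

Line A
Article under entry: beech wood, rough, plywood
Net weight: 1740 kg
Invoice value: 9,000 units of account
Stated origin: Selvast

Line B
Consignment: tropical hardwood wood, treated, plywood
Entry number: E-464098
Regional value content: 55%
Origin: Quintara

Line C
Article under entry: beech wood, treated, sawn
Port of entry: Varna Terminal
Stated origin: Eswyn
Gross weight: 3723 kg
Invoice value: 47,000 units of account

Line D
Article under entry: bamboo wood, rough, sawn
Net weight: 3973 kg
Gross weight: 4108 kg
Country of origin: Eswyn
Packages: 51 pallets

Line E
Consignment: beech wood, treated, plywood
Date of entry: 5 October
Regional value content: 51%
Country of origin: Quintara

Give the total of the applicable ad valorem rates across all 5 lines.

54%

Line A: beech → 11.3; plywood → 11.3.1; rough → 11.3.1.3. Scheduled 2%. No special measure applies. → 2%.
Line B: tropical hardwood → 11.1; plywood → 11.1.2; treated → 11.1.2.3. Scheduled 18%. quota on 11.1 open → in-quota 3%; Quintara agreement on 11.1.2: RVC ≥ 50% → 20% available; preference 20% not lower than 3% → no reduction. → 3%.
Line C: beech → 11.3; sawn → 11.3.2; treated → 11.3.2.3. Scheduled 28%. No special measure applies. → 28%.
Line D: bamboo → 11.2; sawn → 11.2.1; rough → 11.2.1.1. Scheduled 21%. quota on 11.2 open → in-quota 8%. → 8%.
Line E: beech → 11.3; plywood → 11.3.1; treated → 11.3.1.1. Scheduled 13%. Quintara agreement on 11.1.2: 11.3.1.1 not covered. → 13%.
Sum: 2% + 3% + 28% + 8% + 13% = 54%.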